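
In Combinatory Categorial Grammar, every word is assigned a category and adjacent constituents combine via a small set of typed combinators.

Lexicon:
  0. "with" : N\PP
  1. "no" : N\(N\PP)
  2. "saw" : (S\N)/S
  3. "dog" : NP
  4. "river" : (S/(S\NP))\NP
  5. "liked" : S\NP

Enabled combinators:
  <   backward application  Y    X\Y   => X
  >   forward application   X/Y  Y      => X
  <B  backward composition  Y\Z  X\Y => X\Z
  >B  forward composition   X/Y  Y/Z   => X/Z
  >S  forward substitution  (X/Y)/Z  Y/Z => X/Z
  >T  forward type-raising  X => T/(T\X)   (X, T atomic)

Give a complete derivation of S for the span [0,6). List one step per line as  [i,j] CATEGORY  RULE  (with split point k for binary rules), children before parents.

[0,6] S   <
  [0,2] N   <
    [0,1] "with" : N\PP
    [1,2] "no" : N\(N\PP)
  [2,6] S\N   >
    [2,3] "saw" : (S\N)/S
    [3,6] S   >
      [3,5] S/(S\NP)   <
        [3,4] "dog" : NP
        [4,5] "river" : (S/(S\NP))\NP
      [5,6] "liked" : S\NP

[0,1] N\PP  lex  "with"
[1,2] N\(N\PP)  lex  "no"
[0,2] N  <  k=1
[2,3] (S\N)/S  lex  "saw"
[3,4] NP  lex  "dog"
[4,5] (S/(S\NP))\NP  lex  "river"
[3,5] S/(S\NP)  <  k=4
[5,6] S\NP  lex  "liked"
[3,6] S  >  k=5
[2,6] S\N  >  k=3
[0,6] S  <  k=2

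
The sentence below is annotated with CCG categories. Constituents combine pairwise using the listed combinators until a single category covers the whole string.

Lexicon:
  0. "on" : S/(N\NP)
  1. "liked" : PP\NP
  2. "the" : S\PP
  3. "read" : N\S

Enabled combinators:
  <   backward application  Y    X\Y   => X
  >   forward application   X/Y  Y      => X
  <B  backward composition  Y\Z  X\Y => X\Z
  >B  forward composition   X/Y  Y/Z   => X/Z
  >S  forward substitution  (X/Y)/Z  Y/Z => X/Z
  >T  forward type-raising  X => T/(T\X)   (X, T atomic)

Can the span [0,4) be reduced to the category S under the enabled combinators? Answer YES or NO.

[0,4] S   >
  [0,1] "on" : S/(N\NP)
  [1,4] N\NP   <B
    [1,3] S\NP   <B
      [1,2] "liked" : PP\NP
      [2,3] "the" : S\PP
    [3,4] "read" : N\S

YES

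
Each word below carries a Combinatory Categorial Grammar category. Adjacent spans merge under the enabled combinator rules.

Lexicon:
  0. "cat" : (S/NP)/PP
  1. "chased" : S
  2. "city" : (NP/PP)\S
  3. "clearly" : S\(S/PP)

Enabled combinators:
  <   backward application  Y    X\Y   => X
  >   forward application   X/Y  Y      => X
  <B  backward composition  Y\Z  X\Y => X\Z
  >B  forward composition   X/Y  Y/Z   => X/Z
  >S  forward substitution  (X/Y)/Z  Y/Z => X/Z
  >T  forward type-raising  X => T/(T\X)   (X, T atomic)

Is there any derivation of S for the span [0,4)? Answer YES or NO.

[0,4] S   <
  [0,3] S/PP   >S
    [0,1] "cat" : (S/NP)/PP
    [1,3] NP/PP   <
      [1,2] "chased" : S
      [2,3] "city" : (NP/PP)\S
  [3,4] "clearly" : S\(S/PP)

YES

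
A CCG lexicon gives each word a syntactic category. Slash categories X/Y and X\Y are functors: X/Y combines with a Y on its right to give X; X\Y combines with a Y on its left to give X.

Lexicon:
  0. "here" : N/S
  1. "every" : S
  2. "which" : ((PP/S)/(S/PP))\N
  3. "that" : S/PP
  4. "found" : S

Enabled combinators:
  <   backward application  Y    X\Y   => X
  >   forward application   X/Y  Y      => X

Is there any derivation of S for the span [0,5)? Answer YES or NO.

NO

N/S S ((PP/S)/(S/PP))\N S/PP S
CKY chart[0,5] = {PP}; S ∉ chart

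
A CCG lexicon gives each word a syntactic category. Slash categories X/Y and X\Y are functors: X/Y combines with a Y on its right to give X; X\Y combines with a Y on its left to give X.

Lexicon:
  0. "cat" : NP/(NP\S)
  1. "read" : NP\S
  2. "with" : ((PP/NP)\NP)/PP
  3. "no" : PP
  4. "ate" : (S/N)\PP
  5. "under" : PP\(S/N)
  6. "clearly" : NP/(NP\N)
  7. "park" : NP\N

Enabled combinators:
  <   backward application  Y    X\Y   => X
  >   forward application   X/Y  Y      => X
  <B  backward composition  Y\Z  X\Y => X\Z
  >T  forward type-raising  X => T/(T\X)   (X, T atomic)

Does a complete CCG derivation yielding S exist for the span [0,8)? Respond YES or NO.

NP/(NP\S) NP\S ((PP/NP)\NP)/PP PP (S/N)\PP PP\(S/N) NP/(NP\N) NP\N
CKY chart[0,8] = {N/(N\PP), NP/(NP\PP), PP, PP/(PP\PP), S/(S\PP)}; S ∉ chart

NO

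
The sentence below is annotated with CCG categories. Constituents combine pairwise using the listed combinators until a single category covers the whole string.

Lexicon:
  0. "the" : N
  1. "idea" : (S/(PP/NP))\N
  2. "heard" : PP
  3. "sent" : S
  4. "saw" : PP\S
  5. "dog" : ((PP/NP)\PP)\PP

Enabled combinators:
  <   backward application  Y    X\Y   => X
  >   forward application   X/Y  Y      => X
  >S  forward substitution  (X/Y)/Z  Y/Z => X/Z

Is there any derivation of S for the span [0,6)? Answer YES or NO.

[0,6] S   >
  [0,2] S/(PP/NP)   <
    [0,1] "the" : N
    [1,2] "idea" : (S/(PP/NP))\N
  [2,6] PP/NP   <
    [2,3] "heard" : PP
    [3,6] (PP/NP)\PP   <
      [3,5] PP   <
        [3,4] "sent" : S
        [4,5] "saw" : PP\S
      [5,6] "dog" : ((PP/NP)\PP)\PP

YES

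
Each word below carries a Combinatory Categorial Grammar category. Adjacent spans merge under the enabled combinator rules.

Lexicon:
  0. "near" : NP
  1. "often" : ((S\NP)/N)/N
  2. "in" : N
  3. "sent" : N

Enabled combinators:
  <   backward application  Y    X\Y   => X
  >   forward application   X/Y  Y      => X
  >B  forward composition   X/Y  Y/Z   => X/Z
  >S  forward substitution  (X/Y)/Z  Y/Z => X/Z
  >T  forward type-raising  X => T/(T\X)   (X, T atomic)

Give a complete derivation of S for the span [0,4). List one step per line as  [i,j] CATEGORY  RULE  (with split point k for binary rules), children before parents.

[0,4] S   <
  [0,1] "near" : NP
  [1,4] S\NP   >
    [1,3] (S\NP)/N   >
      [1,2] "often" : ((S\NP)/N)/N
      [2,3] "in" : N
    [3,4] "sent" : N

[0,1] NP  lex  "near"
[1,2] ((S\NP)/N)/N  lex  "often"
[2,3] N  lex  "in"
[1,3] (S\NP)/N  >  k=2
[3,4] N  lex  "sent"
[1,4] S\NP  >  k=3
[0,4] S  <  k=1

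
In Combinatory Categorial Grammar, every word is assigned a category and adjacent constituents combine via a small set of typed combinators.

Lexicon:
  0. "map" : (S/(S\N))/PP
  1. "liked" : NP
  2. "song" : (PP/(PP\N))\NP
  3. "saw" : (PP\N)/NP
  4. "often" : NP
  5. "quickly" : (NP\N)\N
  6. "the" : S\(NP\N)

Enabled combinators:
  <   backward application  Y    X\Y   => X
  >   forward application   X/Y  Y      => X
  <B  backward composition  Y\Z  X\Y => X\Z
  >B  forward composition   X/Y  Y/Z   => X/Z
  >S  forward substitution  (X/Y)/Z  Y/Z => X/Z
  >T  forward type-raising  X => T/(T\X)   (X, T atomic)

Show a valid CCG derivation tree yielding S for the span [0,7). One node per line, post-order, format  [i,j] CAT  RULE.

[0,1] (S/(S\N))/PP  lex  "map"
[1,2] NP  lex  "liked"
[2,3] (PP/(PP\N))\NP  lex  "song"
[1,3] PP/(PP\N)  <  k=2
[3,4] (PP\N)/NP  lex  "saw"
[4,5] NP  lex  "often"
[3,5] PP\N  >  k=4
[1,5] PP  >  k=3
[0,5] S/(S\N)  >  k=1
[5,6] (NP\N)\N  lex  "quickly"
[6,7] S\(NP\N)  lex  "the"
[5,7] S\N  <B  k=6
[0,7] S  >  k=5

[0,7] S   >
  [0,5] S/(S\N)   >
    [0,1] "map" : (S/(S\N))/PP
    [1,5] PP   >
      [1,3] PP/(PP\N)   <
        [1,2] "liked" : NP
        [2,3] "song" : (PP/(PP\N))\NP
      [3,5] PP\N   >
        [3,4] "saw" : (PP\N)/NP
        [4,5] "often" : NP
  [5,7] S\N   <B
    [5,6] "quickly" : (NP\N)\N
    [6,7] "the" : S\(NP\N)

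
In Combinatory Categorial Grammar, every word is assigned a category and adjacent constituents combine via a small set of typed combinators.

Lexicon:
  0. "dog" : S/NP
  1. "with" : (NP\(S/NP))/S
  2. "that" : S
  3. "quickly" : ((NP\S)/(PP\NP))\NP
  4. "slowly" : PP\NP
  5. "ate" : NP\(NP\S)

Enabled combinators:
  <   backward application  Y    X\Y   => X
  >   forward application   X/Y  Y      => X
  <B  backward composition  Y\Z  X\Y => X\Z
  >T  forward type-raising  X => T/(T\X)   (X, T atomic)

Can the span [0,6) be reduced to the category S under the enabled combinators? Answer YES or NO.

S/NP (NP\(S/NP))/S S ((NP\S)/(PP\NP))\NP PP\NP NP\(NP\S)
CKY chart[0,6] = {N/(N\NP), NP, NP/(NP\NP), PP/(PP\NP), S/(S\NP)}; S ∉ chart

NO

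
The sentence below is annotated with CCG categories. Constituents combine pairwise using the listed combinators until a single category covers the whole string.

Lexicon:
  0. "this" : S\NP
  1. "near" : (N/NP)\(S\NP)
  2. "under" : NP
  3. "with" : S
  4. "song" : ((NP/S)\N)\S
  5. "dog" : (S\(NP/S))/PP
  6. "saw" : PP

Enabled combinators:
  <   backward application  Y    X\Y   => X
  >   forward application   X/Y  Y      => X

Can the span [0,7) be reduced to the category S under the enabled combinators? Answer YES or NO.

YES

[0,7] S   <
  [0,5] NP/S   <
    [0,3] N   >
      [0,2] N/NP   <
        [0,1] "this" : S\NP
        [1,2] "near" : (N/NP)\(S\NP)
      [2,3] "under" : NP
    [3,5] (NP/S)\N   <
      [3,4] "with" : S
      [4,5] "song" : ((NP/S)\N)\S
  [5,7] S\(NP/S)   >
    [5,6] "dog" : (S\(NP/S))/PP
    [6,7] "saw" : PP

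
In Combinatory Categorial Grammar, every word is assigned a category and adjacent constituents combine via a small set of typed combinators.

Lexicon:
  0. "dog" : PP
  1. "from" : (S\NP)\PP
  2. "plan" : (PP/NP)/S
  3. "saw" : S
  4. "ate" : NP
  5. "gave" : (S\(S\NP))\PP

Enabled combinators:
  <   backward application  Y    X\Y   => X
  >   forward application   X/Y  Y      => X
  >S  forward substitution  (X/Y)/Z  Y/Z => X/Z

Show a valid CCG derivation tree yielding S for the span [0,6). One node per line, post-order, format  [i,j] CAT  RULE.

[0,6] S   <
  [0,2] S\NP   <
    [0,1] "dog" : PP
    [1,2] "from" : (S\NP)\PP
  [2,6] S\(S\NP)   <
    [2,5] PP   >
      [2,4] PP/NP   >
        [2,3] "plan" : (PP/NP)/S
        [3,4] "saw" : S
      [4,5] "ate" : NP
    [5,6] "gave" : (S\(S\NP))\PP

[0,1] PP  lex  "dog"
[1,2] (S\NP)\PP  lex  "from"
[0,2] S\NP  <  k=1
[2,3] (PP/NP)/S  lex  "plan"
[3,4] S  lex  "saw"
[2,4] PP/NP  >  k=3
[4,5] NP  lex  "ate"
[2,5] PP  >  k=4
[5,6] (S\(S\NP))\PP  lex  "gave"
[2,6] S\(S\NP)  <  k=5
[0,6] S  <  k=2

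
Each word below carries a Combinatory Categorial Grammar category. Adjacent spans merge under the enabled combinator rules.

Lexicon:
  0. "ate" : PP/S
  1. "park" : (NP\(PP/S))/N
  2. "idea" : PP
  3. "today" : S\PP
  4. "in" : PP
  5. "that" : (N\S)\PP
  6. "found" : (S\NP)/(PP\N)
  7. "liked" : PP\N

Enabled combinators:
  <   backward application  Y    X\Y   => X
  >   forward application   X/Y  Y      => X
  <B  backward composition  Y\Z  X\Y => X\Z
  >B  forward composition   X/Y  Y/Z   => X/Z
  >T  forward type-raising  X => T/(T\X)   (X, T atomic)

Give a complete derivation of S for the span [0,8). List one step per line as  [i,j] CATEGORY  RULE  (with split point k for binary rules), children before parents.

[0,1] PP/S  lex  "ate"
[1,2] (NP\(PP/S))/N  lex  "park"
[2,3] PP  lex  "idea"
[2,3] S/(S\PP)  >T
[3,4] S\PP  lex  "today"
[2,4] S  >  k=3
[4,5] PP  lex  "in"
[5,6] (N\S)\PP  lex  "that"
[4,6] N\S  <  k=5
[2,6] N  <  k=4
[1,6] NP\(PP/S)  >  k=2
[0,6] NP  <  k=1
[6,7] (S\NP)/(PP\N)  lex  "found"
[7,8] PP\N  lex  "liked"
[6,8] S\NP  >  k=7
[0,8] S  <  k=6

[0,8] S   <
  [0,6] NP   <
    [0,1] "ate" : PP/S
    [1,6] NP\(PP/S)   >
      [1,2] "park" : (NP\(PP/S))/N
      [2,6] N   <
        [2,4] S   >
          [2,3] S/(S\PP)   >T
            [2,3] "idea" : PP
          [3,4] "today" : S\PP
        [4,6] N\S   <
          [4,5] "in" : PP
          [5,6] "that" : (N\S)\PP
  [6,8] S\NP   >
    [6,7] "found" : (S\NP)/(PP\N)
    [7,8] "liked" : PP\N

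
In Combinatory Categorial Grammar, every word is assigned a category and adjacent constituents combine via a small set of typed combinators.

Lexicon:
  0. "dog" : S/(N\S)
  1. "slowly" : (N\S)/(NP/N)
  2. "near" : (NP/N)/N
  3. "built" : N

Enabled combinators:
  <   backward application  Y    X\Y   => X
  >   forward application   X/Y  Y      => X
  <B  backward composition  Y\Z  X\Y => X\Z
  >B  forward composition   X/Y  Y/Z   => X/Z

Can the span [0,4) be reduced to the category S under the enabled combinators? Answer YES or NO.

[0,4] S   >
  [0,1] "dog" : S/(N\S)
  [1,4] N\S   >
    [1,2] "slowly" : (N\S)/(NP/N)
    [2,4] NP/N   >
      [2,3] "near" : (NP/N)/N
      [3,4] "built" : N

YES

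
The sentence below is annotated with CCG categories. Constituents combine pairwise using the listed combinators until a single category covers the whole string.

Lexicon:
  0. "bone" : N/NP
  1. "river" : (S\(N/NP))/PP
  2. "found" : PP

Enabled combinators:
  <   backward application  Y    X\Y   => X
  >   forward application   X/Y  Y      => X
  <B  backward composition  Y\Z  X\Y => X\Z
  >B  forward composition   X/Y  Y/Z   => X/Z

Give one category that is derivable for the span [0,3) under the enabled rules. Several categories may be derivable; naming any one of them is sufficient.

[0,3] S   <
  [0,1] "bone" : N/NP
  [1,3] S\(N/NP)   >
    [1,2] "river" : (S\(N/NP))/PP
    [2,3] "found" : PP

S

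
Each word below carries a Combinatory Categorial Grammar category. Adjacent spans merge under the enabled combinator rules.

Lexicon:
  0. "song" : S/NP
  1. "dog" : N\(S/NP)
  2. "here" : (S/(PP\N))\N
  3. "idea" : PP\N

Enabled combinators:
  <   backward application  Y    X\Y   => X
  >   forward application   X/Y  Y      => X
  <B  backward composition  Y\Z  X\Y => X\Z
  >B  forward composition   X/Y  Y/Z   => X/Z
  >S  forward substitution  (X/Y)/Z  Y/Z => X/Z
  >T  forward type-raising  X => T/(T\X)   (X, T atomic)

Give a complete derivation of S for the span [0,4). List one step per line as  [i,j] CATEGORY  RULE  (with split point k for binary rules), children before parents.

[0,4] S   >
  [0,3] S/(PP\N)   <
    [0,2] N   <
      [0,1] "song" : S/NP
      [1,2] "dog" : N\(S/NP)
    [2,3] "here" : (S/(PP\N))\N
  [3,4] "idea" : PP\N

[0,1] S/NP  lex  "song"
[1,2] N\(S/NP)  lex  "dog"
[0,2] N  <  k=1
[2,3] (S/(PP\N))\N  lex  "here"
[0,3] S/(PP\N)  <  k=2
[3,4] PP\N  lex  "idea"
[0,4] S  >  k=3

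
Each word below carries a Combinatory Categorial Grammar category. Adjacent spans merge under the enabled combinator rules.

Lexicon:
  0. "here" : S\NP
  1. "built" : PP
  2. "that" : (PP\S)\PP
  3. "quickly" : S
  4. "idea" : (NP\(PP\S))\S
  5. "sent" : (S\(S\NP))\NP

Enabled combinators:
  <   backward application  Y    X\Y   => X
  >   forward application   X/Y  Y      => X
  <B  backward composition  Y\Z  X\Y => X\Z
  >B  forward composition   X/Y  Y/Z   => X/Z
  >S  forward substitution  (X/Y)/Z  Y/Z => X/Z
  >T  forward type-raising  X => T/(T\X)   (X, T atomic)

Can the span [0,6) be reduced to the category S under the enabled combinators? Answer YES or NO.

YES

[0,6] S   <
  [0,1] "here" : S\NP
  [1,6] S\(S\NP)   <
    [1,5] NP   <
      [1,3] PP\S   <
        [1,2] "built" : PP
        [2,3] "that" : (PP\S)\PP
      [3,5] NP\(PP\S)   <
        [3,4] "quickly" : S
        [4,5] "idea" : (NP\(PP\S))\S
    [5,6] "sent" : (S\(S\NP))\NP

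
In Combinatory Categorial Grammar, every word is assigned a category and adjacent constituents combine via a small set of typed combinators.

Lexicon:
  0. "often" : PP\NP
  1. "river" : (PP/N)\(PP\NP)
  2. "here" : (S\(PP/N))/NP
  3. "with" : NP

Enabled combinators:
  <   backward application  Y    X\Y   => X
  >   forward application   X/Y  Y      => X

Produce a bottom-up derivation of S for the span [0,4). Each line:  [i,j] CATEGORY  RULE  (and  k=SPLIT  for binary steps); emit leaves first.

[0,1] PP\NP  lex  "often"
[1,2] (PP/N)\(PP\NP)  lex  "river"
[0,2] PP/N  <  k=1
[2,3] (S\(PP/N))/NP  lex  "here"
[3,4] NP  lex  "with"
[2,4] S\(PP/N)  >  k=3
[0,4] S  <  k=2

[0,4] S   <
  [0,2] PP/N   <
    [0,1] "often" : PP\NP
    [1,2] "river" : (PP/N)\(PP\NP)
  [2,4] S\(PP/N)   >
    [2,3] "here" : (S\(PP/N))/NP
    [3,4] "with" : NP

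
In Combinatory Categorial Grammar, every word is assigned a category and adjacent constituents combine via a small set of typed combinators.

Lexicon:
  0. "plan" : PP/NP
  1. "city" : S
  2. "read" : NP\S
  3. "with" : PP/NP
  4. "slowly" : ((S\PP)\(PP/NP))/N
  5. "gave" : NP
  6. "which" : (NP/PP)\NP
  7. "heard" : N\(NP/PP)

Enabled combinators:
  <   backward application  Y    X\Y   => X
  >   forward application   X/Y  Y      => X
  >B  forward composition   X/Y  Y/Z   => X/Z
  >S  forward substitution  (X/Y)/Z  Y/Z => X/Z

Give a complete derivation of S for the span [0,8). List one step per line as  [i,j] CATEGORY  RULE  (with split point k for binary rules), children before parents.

[0,8] S   <
  [0,3] PP   >
    [0,1] "plan" : PP/NP
    [1,3] NP   <
      [1,2] "city" : S
      [2,3] "read" : NP\S
  [3,8] S\PP   <
    [3,4] "with" : PP/NP
    [4,8] (S\PP)\(PP/NP)   >
      [4,5] "slowly" : ((S\PP)\(PP/NP))/N
      [5,8] N   <
        [5,7] NP/PP   <
          [5,6] "gave" : NP
          [6,7] "which" : (NP/PP)\NP
        [7,8] "heard" : N\(NP/PP)

[0,1] PP/NP  lex  "plan"
[1,2] S  lex  "city"
[2,3] NP\S  lex  "read"
[1,3] NP  <  k=2
[0,3] PP  >  k=1
[3,4] PP/NP  lex  "with"
[4,5] ((S\PP)\(PP/NP))/N  lex  "slowly"
[5,6] NP  lex  "gave"
[6,7] (NP/PP)\NP  lex  "which"
[5,7] NP/PP  <  k=6
[7,8] N\(NP/PP)  lex  "heard"
[5,8] N  <  k=7
[4,8] (S\PP)\(PP/NP)  >  k=5
[3,8] S\PP  <  k=4
[0,8] S  <  k=3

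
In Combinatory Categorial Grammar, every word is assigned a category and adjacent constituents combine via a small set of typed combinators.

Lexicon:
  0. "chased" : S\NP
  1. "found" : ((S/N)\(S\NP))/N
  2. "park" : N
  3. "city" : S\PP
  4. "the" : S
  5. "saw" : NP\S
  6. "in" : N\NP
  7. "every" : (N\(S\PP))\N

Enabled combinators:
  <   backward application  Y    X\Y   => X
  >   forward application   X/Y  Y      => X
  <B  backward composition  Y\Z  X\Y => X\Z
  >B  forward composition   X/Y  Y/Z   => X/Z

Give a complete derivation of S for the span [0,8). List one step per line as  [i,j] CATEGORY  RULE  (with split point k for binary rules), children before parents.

[0,8] S   >
  [0,3] S/N   <
    [0,1] "chased" : S\NP
    [1,3] (S/N)\(S\NP)   >
      [1,2] "found" : ((S/N)\(S\NP))/N
      [2,3] "park" : N
  [3,8] N   <
    [3,4] "city" : S\PP
    [4,8] N\(S\PP)   <
      [4,7] N   <
        [4,5] "the" : S
        [5,7] N\S   <B
          [5,6] "saw" : NP\S
          [6,7] "in" : N\NP
      [7,8] "every" : (N\(S\PP))\N

[0,1] S\NP  lex  "chased"
[1,2] ((S/N)\(S\NP))/N  lex  "found"
[2,3] N  lex  "park"
[1,3] (S/N)\(S\NP)  >  k=2
[0,3] S/N  <  k=1
[3,4] S\PP  lex  "city"
[4,5] S  lex  "the"
[5,6] NP\S  lex  "saw"
[6,7] N\NP  lex  "in"
[5,7] N\S  <B  k=6
[4,7] N  <  k=5
[7,8] (N\(S\PP))\N  lex  "every"
[4,8] N\(S\PP)  <  k=7
[3,8] N  <  k=4
[0,8] S  >  k=3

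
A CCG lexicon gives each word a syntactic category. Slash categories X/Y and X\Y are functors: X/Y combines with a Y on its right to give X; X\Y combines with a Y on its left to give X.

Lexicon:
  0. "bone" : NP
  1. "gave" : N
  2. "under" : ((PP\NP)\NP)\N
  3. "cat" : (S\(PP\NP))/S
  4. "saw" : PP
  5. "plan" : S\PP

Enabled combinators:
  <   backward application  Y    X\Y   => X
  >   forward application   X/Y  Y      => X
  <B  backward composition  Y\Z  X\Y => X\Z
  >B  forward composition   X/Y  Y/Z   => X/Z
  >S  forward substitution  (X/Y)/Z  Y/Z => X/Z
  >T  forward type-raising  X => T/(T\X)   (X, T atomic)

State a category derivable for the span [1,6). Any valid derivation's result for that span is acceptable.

[0,6] S   >
  [0,1] S/(S\NP)   >T
    [0,1] "bone" : NP
  [1,6] S\NP   <B
    [1,3] (PP\NP)\NP   <
      [1,2] "gave" : N
      [2,3] "under" : ((PP\NP)\NP)\N
    [3,6] S\(PP\NP)   >
      [3,4] "cat" : (S\(PP\NP))/S
      [4,6] S   <
        [4,5] "saw" : PP
        [5,6] "plan" : S\PP

S\NP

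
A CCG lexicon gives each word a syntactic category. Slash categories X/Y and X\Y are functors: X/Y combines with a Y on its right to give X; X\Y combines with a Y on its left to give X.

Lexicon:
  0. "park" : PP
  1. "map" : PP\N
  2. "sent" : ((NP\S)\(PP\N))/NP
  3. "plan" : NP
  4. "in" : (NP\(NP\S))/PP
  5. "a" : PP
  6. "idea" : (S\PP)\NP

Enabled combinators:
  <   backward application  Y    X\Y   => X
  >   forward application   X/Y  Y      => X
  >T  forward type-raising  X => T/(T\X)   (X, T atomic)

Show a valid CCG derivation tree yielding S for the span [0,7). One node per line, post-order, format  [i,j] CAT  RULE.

[0,1] PP  lex  "park"
[0,1] S/(S\PP)  >T
[1,2] PP\N  lex  "map"
[2,3] ((NP\S)\(PP\N))/NP  lex  "sent"
[3,4] NP  lex  "plan"
[2,4] (NP\S)\(PP\N)  >  k=3
[1,4] NP\S  <  k=2
[4,5] (NP\(NP\S))/PP  lex  "in"
[5,6] PP  lex  "a"
[4,6] NP\(NP\S)  >  k=5
[1,6] NP  <  k=4
[6,7] (S\PP)\NP  lex  "idea"
[1,7] S\PP  <  k=6
[0,7] S  >  k=1

[0,7] S   >
  [0,1] S/(S\PP)   >T
    [0,1] "park" : PP
  [1,7] S\PP   <
    [1,6] NP   <
      [1,4] NP\S   <
        [1,2] "map" : PP\N
        [2,4] (NP\S)\(PP\N)   >
          [2,3] "sent" : ((NP\S)\(PP\N))/NP
          [3,4] "plan" : NP
      [4,6] NP\(NP\S)   >
        [4,5] "in" : (NP\(NP\S))/PP
        [5,6] "a" : PP
    [6,7] "idea" : (S\PP)\NP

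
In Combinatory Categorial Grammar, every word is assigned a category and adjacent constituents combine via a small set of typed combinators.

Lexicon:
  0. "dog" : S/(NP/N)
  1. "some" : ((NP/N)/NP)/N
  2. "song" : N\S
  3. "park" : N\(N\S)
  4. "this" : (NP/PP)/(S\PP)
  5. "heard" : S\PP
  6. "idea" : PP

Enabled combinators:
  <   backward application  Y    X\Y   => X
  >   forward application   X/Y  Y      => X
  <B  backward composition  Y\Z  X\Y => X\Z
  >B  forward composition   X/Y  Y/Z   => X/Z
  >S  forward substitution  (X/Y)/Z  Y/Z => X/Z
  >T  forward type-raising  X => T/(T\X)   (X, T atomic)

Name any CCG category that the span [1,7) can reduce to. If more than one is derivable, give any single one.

NP/N

[0,7] S   >
  [0,1] "dog" : S/(NP/N)
  [1,7] NP/N   >
    [1,4] (NP/N)/NP   >
      [1,2] "some" : ((NP/N)/NP)/N
      [2,4] N   <
        [2,3] "song" : N\S
        [3,4] "park" : N\(N\S)
    [4,7] NP   >
      [4,6] NP/PP   >
        [4,5] "this" : (NP/PP)/(S\PP)
        [5,6] "heard" : S\PP
      [6,7] "idea" : PP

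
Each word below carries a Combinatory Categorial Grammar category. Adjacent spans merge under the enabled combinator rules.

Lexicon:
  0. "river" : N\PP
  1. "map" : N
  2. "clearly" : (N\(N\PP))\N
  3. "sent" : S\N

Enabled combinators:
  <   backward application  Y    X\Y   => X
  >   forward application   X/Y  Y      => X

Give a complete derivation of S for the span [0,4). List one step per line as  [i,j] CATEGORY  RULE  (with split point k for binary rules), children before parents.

[0,4] S   <
  [0,3] N   <
    [0,1] "river" : N\PP
    [1,3] N\(N\PP)   <
      [1,2] "map" : N
      [2,3] "clearly" : (N\(N\PP))\N
  [3,4] "sent" : S\N

[0,1] N\PP  lex  "river"
[1,2] N  lex  "map"
[2,3] (N\(N\PP))\N  lex  "clearly"
[1,3] N\(N\PP)  <  k=2
[0,3] N  <  k=1
[3,4] S\N  lex  "sent"
[0,4] S  <  k=3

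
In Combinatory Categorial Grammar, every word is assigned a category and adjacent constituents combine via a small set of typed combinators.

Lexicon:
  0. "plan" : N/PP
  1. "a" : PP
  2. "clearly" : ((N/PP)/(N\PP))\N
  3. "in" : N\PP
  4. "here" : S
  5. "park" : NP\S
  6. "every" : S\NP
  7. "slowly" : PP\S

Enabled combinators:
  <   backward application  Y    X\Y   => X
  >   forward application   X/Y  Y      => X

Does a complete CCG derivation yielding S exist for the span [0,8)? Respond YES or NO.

N/PP PP ((N/PP)/(N\PP))\N N\PP S NP\S S\NP PP\S
CKY chart[0,8] = {N}; S ∉ chart

NO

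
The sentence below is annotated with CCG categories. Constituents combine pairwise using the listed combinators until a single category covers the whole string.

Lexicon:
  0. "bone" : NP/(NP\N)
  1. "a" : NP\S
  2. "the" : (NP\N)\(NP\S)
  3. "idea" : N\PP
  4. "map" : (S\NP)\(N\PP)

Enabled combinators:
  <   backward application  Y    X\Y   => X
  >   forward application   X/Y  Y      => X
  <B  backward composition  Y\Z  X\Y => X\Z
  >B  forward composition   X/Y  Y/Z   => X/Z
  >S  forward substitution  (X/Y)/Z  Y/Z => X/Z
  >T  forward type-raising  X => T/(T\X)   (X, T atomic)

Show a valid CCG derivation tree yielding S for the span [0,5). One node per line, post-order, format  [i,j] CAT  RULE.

[0,5] S   <
  [0,3] NP   >
    [0,1] "bone" : NP/(NP\N)
    [1,3] NP\N   <
      [1,2] "a" : NP\S
      [2,3] "the" : (NP\N)\(NP\S)
  [3,5] S\NP   <
    [3,4] "idea" : N\PP
    [4,5] "map" : (S\NP)\(N\PP)

[0,1] NP/(NP\N)  lex  "bone"
[1,2] NP\S  lex  "a"
[2,3] (NP\N)\(NP\S)  lex  "the"
[1,3] NP\N  <  k=2
[0,3] NP  >  k=1
[3,4] N\PP  lex  "idea"
[4,5] (S\NP)\(N\PP)  lex  "map"
[3,5] S\NP  <  k=4
[0,5] S  <  k=3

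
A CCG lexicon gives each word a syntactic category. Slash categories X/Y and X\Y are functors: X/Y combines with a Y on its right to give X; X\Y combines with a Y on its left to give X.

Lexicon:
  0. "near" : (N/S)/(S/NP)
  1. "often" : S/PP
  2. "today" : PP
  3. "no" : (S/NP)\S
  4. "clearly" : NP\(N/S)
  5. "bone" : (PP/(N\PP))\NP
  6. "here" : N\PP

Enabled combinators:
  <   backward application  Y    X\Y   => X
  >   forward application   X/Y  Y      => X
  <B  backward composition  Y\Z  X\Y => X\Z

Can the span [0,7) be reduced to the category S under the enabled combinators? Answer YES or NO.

(N/S)/(S/NP) S/PP PP (S/NP)\S NP\(N/S) (PP/(N\PP))\NP N\PP
CKY chart[0,7] = {PP}; S ∉ chart

NO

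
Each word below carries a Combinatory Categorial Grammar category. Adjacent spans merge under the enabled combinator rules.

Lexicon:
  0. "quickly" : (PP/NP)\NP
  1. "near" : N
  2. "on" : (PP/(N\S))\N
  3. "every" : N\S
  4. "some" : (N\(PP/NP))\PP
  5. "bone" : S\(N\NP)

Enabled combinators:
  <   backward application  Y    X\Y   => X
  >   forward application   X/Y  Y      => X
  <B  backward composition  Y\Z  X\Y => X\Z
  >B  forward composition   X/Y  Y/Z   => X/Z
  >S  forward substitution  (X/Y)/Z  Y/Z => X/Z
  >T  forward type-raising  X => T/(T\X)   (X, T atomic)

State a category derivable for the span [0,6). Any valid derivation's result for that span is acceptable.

S

[0,6] S   <
  [0,5] N\NP   <B
    [0,1] "quickly" : (PP/NP)\NP
    [1,5] N\(PP/NP)   <
      [1,4] PP   >
        [1,3] PP/(N\S)   <
          [1,2] "near" : N
          [2,3] "on" : (PP/(N\S))\N
        [3,4] "every" : N\S
      [4,5] "some" : (N\(PP/NP))\PP
  [5,6] "bone" : S\(N\NP)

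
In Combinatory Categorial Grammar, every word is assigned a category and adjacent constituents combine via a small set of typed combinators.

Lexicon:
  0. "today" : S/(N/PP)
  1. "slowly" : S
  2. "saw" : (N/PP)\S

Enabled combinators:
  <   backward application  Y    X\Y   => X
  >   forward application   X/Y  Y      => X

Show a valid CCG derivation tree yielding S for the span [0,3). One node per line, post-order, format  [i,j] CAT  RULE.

[0,3] S   >
  [0,1] "today" : S/(N/PP)
  [1,3] N/PP   <
    [1,2] "slowly" : S
    [2,3] "saw" : (N/PP)\S

[0,1] S/(N/PP)  lex  "today"
[1,2] S  lex  "slowly"
[2,3] (N/PP)\S  lex  "saw"
[1,3] N/PP  <  k=2
[0,3] S  >  k=1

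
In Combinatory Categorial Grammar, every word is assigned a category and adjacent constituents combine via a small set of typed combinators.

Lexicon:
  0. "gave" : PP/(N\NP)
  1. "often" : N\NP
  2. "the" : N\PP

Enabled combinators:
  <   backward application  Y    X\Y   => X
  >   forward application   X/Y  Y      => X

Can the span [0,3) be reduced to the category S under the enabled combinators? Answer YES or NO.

PP/(N\NP) N\NP N\PP
CKY chart[0,3] = {N}; S ∉ chart

NO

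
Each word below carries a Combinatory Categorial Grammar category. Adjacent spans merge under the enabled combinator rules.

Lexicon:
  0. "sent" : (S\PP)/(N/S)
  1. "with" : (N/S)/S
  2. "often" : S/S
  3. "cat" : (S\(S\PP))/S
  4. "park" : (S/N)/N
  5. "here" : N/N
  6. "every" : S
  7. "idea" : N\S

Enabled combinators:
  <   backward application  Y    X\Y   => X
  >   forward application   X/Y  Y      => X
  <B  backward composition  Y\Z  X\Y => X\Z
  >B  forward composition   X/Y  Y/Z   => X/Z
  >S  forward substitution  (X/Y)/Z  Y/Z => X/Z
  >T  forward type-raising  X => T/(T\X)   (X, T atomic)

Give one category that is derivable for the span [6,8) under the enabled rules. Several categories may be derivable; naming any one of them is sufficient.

N

[0,8] S   <
  [0,3] S\PP   >
    [0,1] "sent" : (S\PP)/(N/S)
    [1,3] N/S   >S
      [1,2] "with" : (N/S)/S
      [2,3] "often" : S/S
  [3,8] S\(S\PP)   >
    [3,4] "cat" : (S\(S\PP))/S
    [4,8] S   >
      [4,6] S/N   >S
        [4,5] "park" : (S/N)/N
        [5,6] "here" : N/N
      [6,8] N   <
        [6,7] "every" : S
        [7,8] "idea" : N\S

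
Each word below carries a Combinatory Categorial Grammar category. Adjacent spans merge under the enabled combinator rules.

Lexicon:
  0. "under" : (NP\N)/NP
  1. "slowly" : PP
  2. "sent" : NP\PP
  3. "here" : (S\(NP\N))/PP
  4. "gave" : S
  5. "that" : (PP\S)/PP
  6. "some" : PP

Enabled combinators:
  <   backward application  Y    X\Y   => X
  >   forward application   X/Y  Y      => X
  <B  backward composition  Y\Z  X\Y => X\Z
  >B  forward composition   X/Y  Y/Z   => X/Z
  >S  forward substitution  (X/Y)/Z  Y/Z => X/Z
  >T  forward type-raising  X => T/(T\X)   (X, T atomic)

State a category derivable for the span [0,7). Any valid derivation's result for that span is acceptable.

[0,7] S   <
  [0,3] NP\N   >
    [0,1] "under" : (NP\N)/NP
    [1,3] NP   <
      [1,2] "slowly" : PP
      [2,3] "sent" : NP\PP
  [3,7] S\(NP\N)   >
    [3,4] "here" : (S\(NP\N))/PP
    [4,7] PP   <
      [4,5] "gave" : S
      [5,7] PP\S   >
        [5,6] "that" : (PP\S)/PP
        [6,7] "some" : PP

S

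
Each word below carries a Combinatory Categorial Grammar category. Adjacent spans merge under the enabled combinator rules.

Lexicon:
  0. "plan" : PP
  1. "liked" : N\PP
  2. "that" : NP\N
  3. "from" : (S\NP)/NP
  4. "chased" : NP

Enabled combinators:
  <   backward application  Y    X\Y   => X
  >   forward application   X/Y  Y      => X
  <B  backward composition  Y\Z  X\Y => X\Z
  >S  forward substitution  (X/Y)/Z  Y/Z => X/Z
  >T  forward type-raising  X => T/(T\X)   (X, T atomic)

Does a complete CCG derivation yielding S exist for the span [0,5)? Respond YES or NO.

[0,5] S   <
  [0,3] NP   <
    [0,2] N   >
      [0,1] N/(N\PP)   >T
        [0,1] "plan" : PP
      [1,2] "liked" : N\PP
    [2,3] "that" : NP\N
  [3,5] S\NP   >
    [3,4] "from" : (S\NP)/NP
    [4,5] "chased" : NP

YES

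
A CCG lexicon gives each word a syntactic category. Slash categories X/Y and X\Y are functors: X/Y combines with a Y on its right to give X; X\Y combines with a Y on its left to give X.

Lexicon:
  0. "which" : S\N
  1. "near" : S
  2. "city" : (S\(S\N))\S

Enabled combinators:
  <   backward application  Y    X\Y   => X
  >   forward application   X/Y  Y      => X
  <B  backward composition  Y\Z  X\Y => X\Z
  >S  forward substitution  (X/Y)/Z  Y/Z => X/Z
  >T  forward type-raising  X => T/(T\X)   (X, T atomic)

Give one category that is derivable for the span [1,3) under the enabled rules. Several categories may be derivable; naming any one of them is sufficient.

S\(S\N)

[0,3] S   <
  [0,1] "which" : S\N
  [1,3] S\(S\N)   <
    [1,2] "near" : S
    [2,3] "city" : (S\(S\N))\S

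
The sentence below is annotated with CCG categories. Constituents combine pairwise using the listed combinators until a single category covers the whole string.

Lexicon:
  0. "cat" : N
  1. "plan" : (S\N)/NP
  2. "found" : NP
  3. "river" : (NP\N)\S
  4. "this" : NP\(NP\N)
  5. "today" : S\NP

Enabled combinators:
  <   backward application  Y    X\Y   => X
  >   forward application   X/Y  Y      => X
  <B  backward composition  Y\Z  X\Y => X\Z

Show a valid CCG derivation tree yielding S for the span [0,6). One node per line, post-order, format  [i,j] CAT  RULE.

[0,1] N  lex  "cat"
[1,2] (S\N)/NP  lex  "plan"
[2,3] NP  lex  "found"
[1,3] S\N  >  k=2
[3,4] (NP\N)\S  lex  "river"
[4,5] NP\(NP\N)  lex  "this"
[3,5] NP\S  <B  k=4
[1,5] NP\N  <B  k=3
[0,5] NP  <  k=1
[5,6] S\NP  lex  "today"
[0,6] S  <  k=5

[0,6] S   <
  [0,5] NP   <
    [0,1] "cat" : N
    [1,5] NP\N   <B
      [1,3] S\N   >
        [1,2] "plan" : (S\N)/NP
        [2,3] "found" : NP
      [3,5] NP\S   <B
        [3,4] "river" : (NP\N)\S
        [4,5] "this" : NP\(NP\N)
  [5,6] "today" : S\NP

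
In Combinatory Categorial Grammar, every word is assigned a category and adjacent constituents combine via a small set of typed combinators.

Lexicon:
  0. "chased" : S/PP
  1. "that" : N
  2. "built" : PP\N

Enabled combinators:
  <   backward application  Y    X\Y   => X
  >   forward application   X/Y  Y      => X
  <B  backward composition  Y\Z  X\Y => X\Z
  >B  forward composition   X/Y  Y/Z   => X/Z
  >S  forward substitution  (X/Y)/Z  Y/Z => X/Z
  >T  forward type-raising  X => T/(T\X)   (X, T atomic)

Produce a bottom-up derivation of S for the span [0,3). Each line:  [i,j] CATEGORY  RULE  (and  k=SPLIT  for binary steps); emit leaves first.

[0,1] S/PP  lex  "chased"
[1,2] N  lex  "that"
[1,2] PP/(PP\N)  >T
[2,3] PP\N  lex  "built"
[1,3] PP  >  k=2
[0,3] S  >  k=1

[0,3] S   >
  [0,1] "chased" : S/PP
  [1,3] PP   >
    [1,2] PP/(PP\N)   >T
      [1,2] "that" : N
    [2,3] "built" : PP\N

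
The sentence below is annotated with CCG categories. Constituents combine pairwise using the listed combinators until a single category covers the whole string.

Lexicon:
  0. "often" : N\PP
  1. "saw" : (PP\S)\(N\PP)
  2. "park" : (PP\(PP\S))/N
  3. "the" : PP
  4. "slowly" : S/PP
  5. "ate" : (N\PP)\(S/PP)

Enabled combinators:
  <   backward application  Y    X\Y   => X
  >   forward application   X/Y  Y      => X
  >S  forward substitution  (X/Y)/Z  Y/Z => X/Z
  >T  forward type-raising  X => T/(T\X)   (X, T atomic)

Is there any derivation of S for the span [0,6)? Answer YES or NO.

N\PP (PP\S)\(N\PP) (PP\(PP\S))/N PP S/PP (N\PP)\(S/PP)
CKY chart[0,6] = {N/(N\PP), NP/(NP\PP), PP, PP/(PP\PP), S/(S\PP)}; S ∉ chart

NO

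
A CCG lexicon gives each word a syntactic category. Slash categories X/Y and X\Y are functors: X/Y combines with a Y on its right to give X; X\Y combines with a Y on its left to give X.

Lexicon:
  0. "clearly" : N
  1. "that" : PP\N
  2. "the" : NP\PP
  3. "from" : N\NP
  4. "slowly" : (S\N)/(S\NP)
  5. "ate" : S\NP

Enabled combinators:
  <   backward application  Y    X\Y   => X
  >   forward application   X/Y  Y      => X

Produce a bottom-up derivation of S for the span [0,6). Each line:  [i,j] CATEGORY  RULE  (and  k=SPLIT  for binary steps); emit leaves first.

[0,1] N  lex  "clearly"
[1,2] PP\N  lex  "that"
[0,2] PP  <  k=1
[2,3] NP\PP  lex  "the"
[0,3] NP  <  k=2
[3,4] N\NP  lex  "from"
[0,4] N  <  k=3
[4,5] (S\N)/(S\NP)  lex  "slowly"
[5,6] S\NP  lex  "ate"
[4,6] S\N  >  k=5
[0,6] S  <  k=4

[0,6] S   <
  [0,4] N   <
    [0,3] NP   <
      [0,2] PP   <
        [0,1] "clearly" : N
        [1,2] "that" : PP\N
      [2,3] "the" : NP\PP
    [3,4] "from" : N\NP
  [4,6] S\N   >
    [4,5] "slowly" : (S\N)/(S\NP)
    [5,6] "ate" : S\NP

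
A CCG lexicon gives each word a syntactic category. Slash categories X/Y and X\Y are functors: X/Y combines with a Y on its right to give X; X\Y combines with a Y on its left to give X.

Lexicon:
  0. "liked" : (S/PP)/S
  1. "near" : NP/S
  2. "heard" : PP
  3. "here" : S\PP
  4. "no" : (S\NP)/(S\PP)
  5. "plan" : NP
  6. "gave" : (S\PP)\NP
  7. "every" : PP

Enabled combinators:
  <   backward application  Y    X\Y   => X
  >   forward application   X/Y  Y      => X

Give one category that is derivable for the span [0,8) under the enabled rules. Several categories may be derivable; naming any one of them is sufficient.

S

[0,8] S   >
  [0,7] S/PP   >
    [0,1] "liked" : (S/PP)/S
    [1,7] S   <
      [1,4] NP   >
        [1,2] "near" : NP/S
        [2,4] S   <
          [2,3] "heard" : PP
          [3,4] "here" : S\PP
      [4,7] S\NP   >
        [4,5] "no" : (S\NP)/(S\PP)
        [5,7] S\PP   <
          [5,6] "plan" : NP
          [6,7] "gave" : (S\PP)\NP
  [7,8] "every" : PP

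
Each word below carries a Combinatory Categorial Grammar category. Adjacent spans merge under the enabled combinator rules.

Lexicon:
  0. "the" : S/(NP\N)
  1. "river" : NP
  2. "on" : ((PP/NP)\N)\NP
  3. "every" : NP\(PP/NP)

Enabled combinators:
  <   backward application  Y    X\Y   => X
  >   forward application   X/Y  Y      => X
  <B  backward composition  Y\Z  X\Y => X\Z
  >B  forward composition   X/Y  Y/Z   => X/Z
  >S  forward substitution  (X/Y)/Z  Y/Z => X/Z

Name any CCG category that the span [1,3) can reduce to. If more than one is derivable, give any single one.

(PP/NP)\N

[0,4] S   >
  [0,1] "the" : S/(NP\N)
  [1,4] NP\N   <B
    [1,3] (PP/NP)\N   <
      [1,2] "river" : NP
      [2,3] "on" : ((PP/NP)\N)\NP
    [3,4] "every" : NP\(PP/NP)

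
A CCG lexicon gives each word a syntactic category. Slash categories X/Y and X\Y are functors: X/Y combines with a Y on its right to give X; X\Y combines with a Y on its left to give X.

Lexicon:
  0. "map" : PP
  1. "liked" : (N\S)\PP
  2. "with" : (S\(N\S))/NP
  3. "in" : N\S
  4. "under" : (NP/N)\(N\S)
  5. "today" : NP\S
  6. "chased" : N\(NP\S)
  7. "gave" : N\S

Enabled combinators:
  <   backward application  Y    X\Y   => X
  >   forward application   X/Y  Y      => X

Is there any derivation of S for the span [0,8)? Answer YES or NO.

PP (N\S)\PP (S\(N\S))/NP N\S (NP/N)\(N\S) NP\S N\(NP\S) N\S
CKY chart[0,8] = {N}; S ∉ chart

NO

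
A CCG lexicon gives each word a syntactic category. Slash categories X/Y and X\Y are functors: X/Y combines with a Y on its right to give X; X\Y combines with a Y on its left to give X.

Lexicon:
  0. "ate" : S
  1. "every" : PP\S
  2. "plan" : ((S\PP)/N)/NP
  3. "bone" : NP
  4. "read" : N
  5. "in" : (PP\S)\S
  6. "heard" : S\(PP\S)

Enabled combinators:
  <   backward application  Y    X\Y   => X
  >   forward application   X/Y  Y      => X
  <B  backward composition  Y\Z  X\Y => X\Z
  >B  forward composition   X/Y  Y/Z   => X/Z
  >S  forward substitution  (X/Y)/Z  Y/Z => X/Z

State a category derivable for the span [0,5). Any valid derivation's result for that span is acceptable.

[0,7] S   <
  [0,6] PP\S   <
    [0,5] S   <
      [0,2] PP   <
        [0,1] "ate" : S
        [1,2] "every" : PP\S
      [2,5] S\PP   >
        [2,4] (S\PP)/N   >
          [2,3] "plan" : ((S\PP)/N)/NP
          [3,4] "bone" : NP
        [4,5] "read" : N
    [5,6] "in" : (PP\S)\S
  [6,7] "heard" : S\(PP\S)

S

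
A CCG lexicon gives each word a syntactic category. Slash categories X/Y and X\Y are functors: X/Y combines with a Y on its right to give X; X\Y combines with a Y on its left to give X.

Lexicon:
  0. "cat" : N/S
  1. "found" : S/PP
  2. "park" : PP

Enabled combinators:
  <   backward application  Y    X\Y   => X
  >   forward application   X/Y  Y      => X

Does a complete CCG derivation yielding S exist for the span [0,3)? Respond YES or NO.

NO

N/S S/PP PP
CKY chart[0,3] = {N}; S ∉ chart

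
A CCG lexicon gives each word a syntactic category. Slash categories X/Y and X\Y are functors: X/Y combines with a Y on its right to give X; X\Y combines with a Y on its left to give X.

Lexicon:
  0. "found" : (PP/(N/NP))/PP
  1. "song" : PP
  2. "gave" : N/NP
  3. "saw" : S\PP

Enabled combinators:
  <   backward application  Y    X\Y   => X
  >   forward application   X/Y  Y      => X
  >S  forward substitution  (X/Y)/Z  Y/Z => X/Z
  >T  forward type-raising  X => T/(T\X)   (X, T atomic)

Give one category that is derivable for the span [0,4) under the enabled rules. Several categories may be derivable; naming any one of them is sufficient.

S

[0,4] S   <
  [0,3] PP   >
    [0,2] PP/(N/NP)   >
      [0,1] "found" : (PP/(N/NP))/PP
      [1,2] "song" : PP
    [2,3] "gave" : N/NP
  [3,4] "saw" : S\PP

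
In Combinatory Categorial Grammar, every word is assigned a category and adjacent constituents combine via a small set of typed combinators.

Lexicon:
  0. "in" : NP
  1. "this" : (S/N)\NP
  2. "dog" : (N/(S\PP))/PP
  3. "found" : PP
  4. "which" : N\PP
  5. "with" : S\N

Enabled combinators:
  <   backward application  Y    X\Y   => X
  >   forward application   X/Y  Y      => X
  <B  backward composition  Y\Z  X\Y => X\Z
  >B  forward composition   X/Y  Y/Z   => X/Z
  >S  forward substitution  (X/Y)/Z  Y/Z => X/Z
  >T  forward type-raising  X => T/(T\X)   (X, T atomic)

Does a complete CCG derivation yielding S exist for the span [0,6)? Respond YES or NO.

[0,6] S   >
  [0,2] S/N   <
    [0,1] "in" : NP
    [1,2] "this" : (S/N)\NP
  [2,6] N   >
    [2,4] N/(S\PP)   >
      [2,3] "dog" : (N/(S\PP))/PP
      [3,4] "found" : PP
    [4,6] S\PP   <B
      [4,5] "which" : N\PP
      [5,6] "with" : S\N

YES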